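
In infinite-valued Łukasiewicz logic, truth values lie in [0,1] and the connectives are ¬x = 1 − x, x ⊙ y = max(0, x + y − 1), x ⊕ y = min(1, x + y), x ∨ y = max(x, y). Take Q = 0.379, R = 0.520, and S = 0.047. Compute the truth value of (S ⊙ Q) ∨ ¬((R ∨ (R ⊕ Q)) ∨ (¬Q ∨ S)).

S ⊙ Q = max(0, 0.047 + 0.379 − 1) = max(0, -0.574) = 0.000
R ⊕ Q = min(1, 0.520 + 0.379) = min(1, 0.899) = 0.899
R ∨ (R ⊕ Q) = max(0.520, 0.899) = 0.899
¬Q = 1 − 0.379 = 0.621
¬Q ∨ S = max(0.621, 0.047) = 0.621
(R ∨ (R ⊕ Q)) ∨ (¬Q ∨ S) = max(0.899, 0.621) = 0.899
¬((R ∨ (R ⊕ Q)) ∨ (¬Q ∨ S)) = 1 − 0.899 = 0.101
(S ⊙ Q) ∨ ¬((R ∨ (R ⊕ Q)) ∨ (¬Q ∨ S)) = max(0.000, 0.101) = 0.101

0.101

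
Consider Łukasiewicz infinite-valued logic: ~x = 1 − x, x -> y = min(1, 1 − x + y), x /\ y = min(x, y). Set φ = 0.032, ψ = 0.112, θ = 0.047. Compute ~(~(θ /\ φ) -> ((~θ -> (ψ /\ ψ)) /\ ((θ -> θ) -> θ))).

θ /\ φ = min(0.047, 0.032) = 0.032
~(θ /\ φ) = 1 − 0.032 = 0.968
~θ = 1 − 0.047 = 0.953
ψ /\ ψ = min(0.112, 0.112) = 0.112
~θ -> (ψ /\ ψ) = min(1, 1 − 0.953 + 0.112) = min(1, 0.159) = 0.159
θ -> θ = min(1, 1 − 0.047 + 0.047) = min(1, 1.000) = 1.000
(θ -> θ) -> θ = min(1, 1 − 1.000 + 0.047) = min(1, 0.047) = 0.047
(~θ -> (ψ /\ ψ)) /\ ((θ -> θ) -> θ) = min(0.159, 0.047) = 0.047
~(θ /\ φ) -> ((~θ -> (ψ /\ ψ)) /\ ((θ -> θ) -> θ)) = min(1, 1 − 0.968 + 0.047) = min(1, 0.079) = 0.079
~(~(θ /\ φ) -> ((~θ -> (ψ /\ ψ)) /\ ((θ -> θ) -> θ))) = 1 − 0.079 = 0.921

0.921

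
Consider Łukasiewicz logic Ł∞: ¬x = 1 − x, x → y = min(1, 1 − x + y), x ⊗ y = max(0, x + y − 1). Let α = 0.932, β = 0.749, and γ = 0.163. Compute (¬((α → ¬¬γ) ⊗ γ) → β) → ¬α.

0.319

¬γ = 1 − 0.163 = 0.837
¬¬γ = 1 − 0.837 = 0.163
α → ¬¬γ = min(1, 1 − 0.932 + 0.163) = min(1, 0.231) = 0.231
(α → ¬¬γ) ⊗ γ = max(0, 0.231 + 0.163 − 1) = max(0, -0.606) = 0.000
¬((α → ¬¬γ) ⊗ γ) = 1 − 0.000 = 1.000
¬((α → ¬¬γ) ⊗ γ) → β = min(1, 1 − 1.000 + 0.749) = min(1, 0.749) = 0.749
¬α = 1 − 0.932 = 0.068
(¬((α → ¬¬γ) ⊗ γ) → β) → ¬α = min(1, 1 − 0.749 + 0.068) = min(1, 0.319) = 0.319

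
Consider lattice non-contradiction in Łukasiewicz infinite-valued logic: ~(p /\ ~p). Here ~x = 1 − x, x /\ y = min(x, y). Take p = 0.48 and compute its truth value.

~p = 1 − 0.48 = 0.52
p /\ ~p = min(0.48, 0.52) = 0.48
~(p /\ ~p) = 1 − 0.48 = 0.52
(The value 0.52 < 1 shows this instance is not satisfied; not a Ł∞-tautology — its value is 1 − min(a, 1−a).)

0.52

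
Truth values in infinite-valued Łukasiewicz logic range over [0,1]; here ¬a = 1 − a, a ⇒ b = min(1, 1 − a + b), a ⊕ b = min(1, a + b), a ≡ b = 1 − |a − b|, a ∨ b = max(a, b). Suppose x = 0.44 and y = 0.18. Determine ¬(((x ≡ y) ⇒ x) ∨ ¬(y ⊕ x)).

0.30

x ≡ y = 1 − |0.44 − 0.18| = 1 − 0.26 = 0.74
(x ≡ y) ⇒ x = min(1, 1 − 0.74 + 0.44) = min(1, 0.70) = 0.70
y ⊕ x = min(1, 0.18 + 0.44) = min(1, 0.62) = 0.62
¬(y ⊕ x) = 1 − 0.62 = 0.38
((x ≡ y) ⇒ x) ∨ ¬(y ⊕ x) = max(0.70, 0.38) = 0.70
¬(((x ≡ y) ⇒ x) ∨ ¬(y ⊕ x)) = 1 − 0.70 = 0.30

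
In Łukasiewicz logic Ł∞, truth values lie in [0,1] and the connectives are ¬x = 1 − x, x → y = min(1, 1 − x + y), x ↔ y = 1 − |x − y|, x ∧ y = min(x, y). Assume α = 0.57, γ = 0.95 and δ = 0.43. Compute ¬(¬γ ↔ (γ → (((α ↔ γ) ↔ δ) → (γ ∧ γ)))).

¬γ = 1 − 0.95 = 0.05
α ↔ γ = 1 − |0.57 − 0.95| = 1 − 0.38 = 0.62
(α ↔ γ) ↔ δ = 1 − |0.62 − 0.43| = 1 − 0.19 = 0.81
γ ∧ γ = min(0.95, 0.95) = 0.95
((α ↔ γ) ↔ δ) → (γ ∧ γ) = min(1, 1 − 0.81 + 0.95) = min(1, 1.14) = 1.00
γ → (((α ↔ γ) ↔ δ) → (γ ∧ γ)) = min(1, 1 − 0.95 + 1.00) = min(1, 1.05) = 1.00
¬γ ↔ (γ → (((α ↔ γ) ↔ δ) → (γ ∧ γ))) = 1 − |0.05 − 1.00| = 1 − 0.95 = 0.05
¬(¬γ ↔ (γ → (((α ↔ γ) ↔ δ) → (γ ∧ γ)))) = 1 − 0.05 = 0.95

0.95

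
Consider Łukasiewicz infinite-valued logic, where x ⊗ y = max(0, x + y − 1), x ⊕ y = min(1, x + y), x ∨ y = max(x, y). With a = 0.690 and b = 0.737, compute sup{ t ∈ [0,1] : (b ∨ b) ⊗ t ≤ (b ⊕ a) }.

1.000

b ∨ b = max(0.737, 0.737) = 0.737
So the left factor is b ∨ b = 0.737.
b ⊕ a = min(1, 0.737 + 0.690) = min(1, 1.427) = 1.000
So the right-hand bound is b ⊕ a = 1.000.
The residuum of the Łukasiewicz t-norm gives the supremum: min(1, 1 − 0.737 + 1.000).
1 − 0.737 + 1.000 = 1.263, so t = min(1, 1.263) = 1.000.
Check: 0.737 ⊗ 1.000 = max(0, 0.737) = 0.737 ≤ 1.000.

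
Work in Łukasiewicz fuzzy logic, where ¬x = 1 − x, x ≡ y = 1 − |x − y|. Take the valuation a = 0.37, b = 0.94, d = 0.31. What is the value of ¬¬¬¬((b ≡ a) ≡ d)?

0.88

b ≡ a = 1 − |0.94 − 0.37| = 1 − 0.57 = 0.43
(b ≡ a) ≡ d = 1 − |0.43 − 0.31| = 1 − 0.12 = 0.88
¬((b ≡ a) ≡ d) = 1 − 0.88 = 0.12
¬¬((b ≡ a) ≡ d) = 1 − 0.12 = 0.88
¬¬¬((b ≡ a) ≡ d) = 1 − 0.88 = 0.12
¬¬¬¬((b ≡ a) ≡ d) = 1 − 0.12 = 0.88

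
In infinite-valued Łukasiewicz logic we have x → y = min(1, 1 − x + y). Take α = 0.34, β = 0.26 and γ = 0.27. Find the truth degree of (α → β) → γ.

α → β = min(1, 1 − 0.34 + 0.26) = min(1, 0.92) = 0.92
(α → β) → γ = min(1, 1 − 0.92 + 0.27) = min(1, 0.35) = 0.35

0.35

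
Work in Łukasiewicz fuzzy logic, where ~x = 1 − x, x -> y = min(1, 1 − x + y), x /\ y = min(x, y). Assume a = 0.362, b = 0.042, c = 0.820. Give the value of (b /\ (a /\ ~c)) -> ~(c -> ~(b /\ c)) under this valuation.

~c = 1 − 0.820 = 0.180
a /\ ~c = min(0.362, 0.180) = 0.180
b /\ (a /\ ~c) = min(0.042, 0.180) = 0.042
b /\ c = min(0.042, 0.820) = 0.042
~(b /\ c) = 1 − 0.042 = 0.958
c -> ~(b /\ c) = min(1, 1 − 0.820 + 0.958) = min(1, 1.138) = 1.000
~(c -> ~(b /\ c)) = 1 − 1.000 = 0.000
(b /\ (a /\ ~c)) -> ~(c -> ~(b /\ c)) = min(1, 1 − 0.042 + 0.000) = min(1, 0.958) = 0.958

0.958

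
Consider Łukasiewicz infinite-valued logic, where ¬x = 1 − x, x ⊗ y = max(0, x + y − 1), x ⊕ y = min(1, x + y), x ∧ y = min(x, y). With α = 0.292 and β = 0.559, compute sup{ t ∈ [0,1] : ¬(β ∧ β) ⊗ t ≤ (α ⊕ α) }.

β ∧ β = min(0.559, 0.559) = 0.559
¬(β ∧ β) = 1 − 0.559 = 0.441
So the left factor is ¬(β ∧ β) = 0.441.
α ⊕ α = min(1, 0.292 + 0.292) = min(1, 0.584) = 0.584
So the right-hand bound is α ⊕ α = 0.584.
The residuum of the Łukasiewicz t-norm gives the supremum: min(1, 1 − 0.441 + 0.584).
1 − 0.441 + 0.584 = 1.143, so t = min(1, 1.143) = 1.000.
Check: 0.441 ⊗ 1.000 = max(0, 0.441) = 0.441 ≤ 0.584.

1.000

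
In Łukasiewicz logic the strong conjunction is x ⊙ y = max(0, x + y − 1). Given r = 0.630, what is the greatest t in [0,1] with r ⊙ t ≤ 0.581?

0.951

The residuum of the Łukasiewicz t-norm gives the supremum: min(1, 1 − 0.630 + 0.581).
1 − 0.630 + 0.581 = 0.951, so t = min(1, 0.951) = 0.951.
Check: 0.630 ⊙ 0.951 = max(0, 0.581) = 0.581 ≤ 0.581.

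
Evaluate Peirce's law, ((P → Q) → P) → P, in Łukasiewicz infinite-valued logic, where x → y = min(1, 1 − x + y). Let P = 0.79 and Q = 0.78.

P → Q = min(1, 1 − 0.79 + 0.78) = min(1, 0.99) = 0.99
(P → Q) → P = min(1, 1 − 0.99 + 0.79) = min(1, 0.80) = 0.80
((P → Q) → P) → P = min(1, 1 − 0.80 + 0.79) = min(1, 0.99) = 0.99
(The value 0.99 < 1 shows this instance is not satisfied; not a Ł∞-tautology in general.)

0.99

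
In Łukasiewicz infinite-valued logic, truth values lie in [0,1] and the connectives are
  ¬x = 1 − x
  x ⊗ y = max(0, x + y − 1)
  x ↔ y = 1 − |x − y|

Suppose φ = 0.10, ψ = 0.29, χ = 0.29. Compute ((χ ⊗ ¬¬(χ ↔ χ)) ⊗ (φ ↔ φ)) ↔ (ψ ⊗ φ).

χ ↔ χ = 1 − |0.29 − 0.29| = 1 − 0.00 = 1.00
¬(χ ↔ χ) = 1 − 1.00 = 0.00
¬¬(χ ↔ χ) = 1 − 0.00 = 1.00
χ ⊗ ¬¬(χ ↔ χ) = max(0, 0.29 + 1.00 − 1) = max(0, 0.29) = 0.29
φ ↔ φ = 1 − |0.10 − 0.10| = 1 − 0.00 = 1.00
(χ ⊗ ¬¬(χ ↔ χ)) ⊗ (φ ↔ φ) = max(0, 0.29 + 1.00 − 1) = max(0, 0.29) = 0.29
ψ ⊗ φ = max(0, 0.29 + 0.10 − 1) = max(0, -0.61) = 0.00
((χ ⊗ ¬¬(χ ↔ χ)) ⊗ (φ ↔ φ)) ↔ (ψ ⊗ φ) = 1 − |0.29 − 0.00| = 1 − 0.29 = 0.71

0.71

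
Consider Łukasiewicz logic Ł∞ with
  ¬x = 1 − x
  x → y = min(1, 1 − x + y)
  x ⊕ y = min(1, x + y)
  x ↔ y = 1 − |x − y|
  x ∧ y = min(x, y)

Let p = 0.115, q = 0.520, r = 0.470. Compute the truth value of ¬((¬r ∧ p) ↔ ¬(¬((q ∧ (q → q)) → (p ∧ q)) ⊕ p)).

0.365

¬r = 1 − 0.470 = 0.530
¬r ∧ p = min(0.530, 0.115) = 0.115
q → q = min(1, 1 − 0.520 + 0.520) = min(1, 1.000) = 1.000
q ∧ (q → q) = min(0.520, 1.000) = 0.520
p ∧ q = min(0.115, 0.520) = 0.115
(q ∧ (q → q)) → (p ∧ q) = min(1, 1 − 0.520 + 0.115) = min(1, 0.595) = 0.595
¬((q ∧ (q → q)) → (p ∧ q)) = 1 − 0.595 = 0.405
¬((q ∧ (q → q)) → (p ∧ q)) ⊕ p = min(1, 0.405 + 0.115) = min(1, 0.520) = 0.520
¬(¬((q ∧ (q → q)) → (p ∧ q)) ⊕ p) = 1 − 0.520 = 0.480
(¬r ∧ p) ↔ ¬(¬((q ∧ (q → q)) → (p ∧ q)) ⊕ p) = 1 − |0.115 − 0.480| = 1 − 0.365 = 0.635
¬((¬r ∧ p) ↔ ¬(¬((q ∧ (q → q)) → (p ∧ q)) ⊕ p)) = 1 − 0.635 = 0.365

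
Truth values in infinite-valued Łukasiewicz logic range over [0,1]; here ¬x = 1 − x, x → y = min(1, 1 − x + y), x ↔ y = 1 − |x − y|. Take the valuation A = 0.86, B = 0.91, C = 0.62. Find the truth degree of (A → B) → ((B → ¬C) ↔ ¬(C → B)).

A → B = min(1, 1 − 0.86 + 0.91) = min(1, 1.05) = 1.00
¬C = 1 − 0.62 = 0.38
B → ¬C = min(1, 1 − 0.91 + 0.38) = min(1, 0.47) = 0.47
C → B = min(1, 1 − 0.62 + 0.91) = min(1, 1.29) = 1.00
¬(C → B) = 1 − 1.00 = 0.00
(B → ¬C) ↔ ¬(C → B) = 1 − |0.47 − 0.00| = 1 − 0.47 = 0.53
(A → B) → ((B → ¬C) ↔ ¬(C → B)) = min(1, 1 − 1.00 + 0.53) = min(1, 0.53) = 0.53

0.53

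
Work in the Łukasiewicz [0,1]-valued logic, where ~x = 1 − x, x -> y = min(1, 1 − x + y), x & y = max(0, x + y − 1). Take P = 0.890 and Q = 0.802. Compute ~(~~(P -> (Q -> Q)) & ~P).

Q -> Q = min(1, 1 − 0.802 + 0.802) = min(1, 1.000) = 1.000
P -> (Q -> Q) = min(1, 1 − 0.890 + 1.000) = min(1, 1.110) = 1.000
~(P -> (Q -> Q)) = 1 − 1.000 = 0.000
~~(P -> (Q -> Q)) = 1 − 0.000 = 1.000
~P = 1 − 0.890 = 0.110
~~(P -> (Q -> Q)) & ~P = max(0, 1.000 + 0.110 − 1) = max(0, 0.110) = 0.110
~(~~(P -> (Q -> Q)) & ~P) = 1 − 0.110 = 0.890

0.890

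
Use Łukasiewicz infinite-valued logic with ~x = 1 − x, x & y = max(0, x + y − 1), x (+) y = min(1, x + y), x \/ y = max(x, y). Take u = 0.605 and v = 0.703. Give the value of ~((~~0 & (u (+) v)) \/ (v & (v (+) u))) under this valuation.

~0 = 1 − 0.000 = 1.000
~~0 = 1 − 1.000 = 0.000
u (+) v = min(1, 0.605 + 0.703) = min(1, 1.308) = 1.000
~~0 & (u (+) v) = max(0, 0.000 + 1.000 − 1) = max(0, 0.000) = 0.000
v (+) u = min(1, 0.703 + 0.605) = min(1, 1.308) = 1.000
v & (v (+) u) = max(0, 0.703 + 1.000 − 1) = max(0, 0.703) = 0.703
(~~0 & (u (+) v)) \/ (v & (v (+) u)) = max(0.000, 0.703) = 0.703
~((~~0 & (u (+) v)) \/ (v & (v (+) u))) = 1 − 0.703 = 0.297

0.297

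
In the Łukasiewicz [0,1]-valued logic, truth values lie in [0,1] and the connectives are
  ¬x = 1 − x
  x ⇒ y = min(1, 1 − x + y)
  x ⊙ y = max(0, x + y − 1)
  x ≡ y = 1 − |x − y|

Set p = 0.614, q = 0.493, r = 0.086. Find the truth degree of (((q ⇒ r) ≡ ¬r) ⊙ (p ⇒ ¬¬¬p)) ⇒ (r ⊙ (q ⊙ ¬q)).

q ⇒ r = min(1, 1 − 0.493 + 0.086) = min(1, 0.593) = 0.593
¬r = 1 − 0.086 = 0.914
(q ⇒ r) ≡ ¬r = 1 − |0.593 − 0.914| = 1 − 0.321 = 0.679
¬p = 1 − 0.614 = 0.386
¬¬p = 1 − 0.386 = 0.614
¬¬¬p = 1 − 0.614 = 0.386
p ⇒ ¬¬¬p = min(1, 1 − 0.614 + 0.386) = min(1, 0.772) = 0.772
((q ⇒ r) ≡ ¬r) ⊙ (p ⇒ ¬¬¬p) = max(0, 0.679 + 0.772 − 1) = max(0, 0.451) = 0.451
¬q = 1 − 0.493 = 0.507
q ⊙ ¬q = max(0, 0.493 + 0.507 − 1) = max(0, 0.000) = 0.000
r ⊙ (q ⊙ ¬q) = max(0, 0.086 + 0.000 − 1) = max(0, -0.914) = 0.000
(((q ⇒ r) ≡ ¬r) ⊙ (p ⇒ ¬¬¬p)) ⇒ (r ⊙ (q ⊙ ¬q)) = min(1, 1 − 0.451 + 0.000) = min(1, 0.549) = 0.549

0.549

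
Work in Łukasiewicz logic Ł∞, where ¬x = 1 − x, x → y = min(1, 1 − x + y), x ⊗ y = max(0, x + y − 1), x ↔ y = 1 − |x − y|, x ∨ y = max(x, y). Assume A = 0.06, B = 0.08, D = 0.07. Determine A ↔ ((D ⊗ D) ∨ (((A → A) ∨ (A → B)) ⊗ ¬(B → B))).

D ⊗ D = max(0, 0.07 + 0.07 − 1) = max(0, -0.86) = 0.00
A → A = min(1, 1 − 0.06 + 0.06) = min(1, 1.00) = 1.00
A → B = min(1, 1 − 0.06 + 0.08) = min(1, 1.02) = 1.00
(A → A) ∨ (A → B) = max(1.00, 1.00) = 1.00
B → B = min(1, 1 − 0.08 + 0.08) = min(1, 1.00) = 1.00
¬(B → B) = 1 − 1.00 = 0.00
((A → A) ∨ (A → B)) ⊗ ¬(B → B) = max(0, 1.00 + 0.00 − 1) = max(0, 0.00) = 0.00
(D ⊗ D) ∨ (((A → A) ∨ (A → B)) ⊗ ¬(B → B)) = max(0.00, 0.00) = 0.00
A ↔ ((D ⊗ D) ∨ (((A → A) ∨ (A → B)) ⊗ ¬(B → B))) = 1 − |0.06 − 0.00| = 1 − 0.06 = 0.94

0.94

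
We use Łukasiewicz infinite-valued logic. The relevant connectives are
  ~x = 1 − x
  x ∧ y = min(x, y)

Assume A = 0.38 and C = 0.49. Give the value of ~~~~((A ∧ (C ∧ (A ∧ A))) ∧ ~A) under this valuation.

A ∧ A = min(0.38, 0.38) = 0.38
C ∧ (A ∧ A) = min(0.49, 0.38) = 0.38
A ∧ (C ∧ (A ∧ A)) = min(0.38, 0.38) = 0.38
~A = 1 − 0.38 = 0.62
(A ∧ (C ∧ (A ∧ A))) ∧ ~A = min(0.38, 0.62) = 0.38
~((A ∧ (C ∧ (A ∧ A))) ∧ ~A) = 1 − 0.38 = 0.62
~~((A ∧ (C ∧ (A ∧ A))) ∧ ~A) = 1 − 0.62 = 0.38
~~~((A ∧ (C ∧ (A ∧ A))) ∧ ~A) = 1 − 0.38 = 0.62
~~~~((A ∧ (C ∧ (A ∧ A))) ∧ ~A) = 1 − 0.62 = 0.38

0.38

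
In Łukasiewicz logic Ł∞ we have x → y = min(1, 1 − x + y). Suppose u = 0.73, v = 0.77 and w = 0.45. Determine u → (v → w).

0.95

v → w = min(1, 1 − 0.77 + 0.45) = min(1, 0.68) = 0.68
u → (v → w) = min(1, 1 − 0.73 + 0.68) = min(1, 0.95) = 0.95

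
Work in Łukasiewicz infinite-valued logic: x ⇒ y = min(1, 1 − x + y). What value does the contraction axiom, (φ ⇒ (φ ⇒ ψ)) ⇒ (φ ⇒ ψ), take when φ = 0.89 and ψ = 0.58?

0.89

φ ⇒ ψ = min(1, 1 − 0.89 + 0.58) = min(1, 0.69) = 0.69
φ ⇒ (φ ⇒ ψ) = min(1, 1 − 0.89 + 0.69) = min(1, 0.80) = 0.80
(φ ⇒ (φ ⇒ ψ)) ⇒ (φ ⇒ ψ) = min(1, 1 − 0.80 + 0.69) = min(1, 0.89) = 0.89
(The value 0.89 < 1 shows this instance is not satisfied; fails in Ł∞ (the t-norm is not idempotent).)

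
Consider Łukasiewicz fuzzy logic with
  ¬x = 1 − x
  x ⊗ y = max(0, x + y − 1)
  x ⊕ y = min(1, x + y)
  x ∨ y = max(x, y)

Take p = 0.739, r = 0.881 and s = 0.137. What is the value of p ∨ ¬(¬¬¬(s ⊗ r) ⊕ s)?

0.739

s ⊗ r = max(0, 0.137 + 0.881 − 1) = max(0, 0.018) = 0.018
¬(s ⊗ r) = 1 − 0.018 = 0.982
¬¬(s ⊗ r) = 1 − 0.982 = 0.018
¬¬¬(s ⊗ r) = 1 − 0.018 = 0.982
¬¬¬(s ⊗ r) ⊕ s = min(1, 0.982 + 0.137) = min(1, 1.119) = 1.000
¬(¬¬¬(s ⊗ r) ⊕ s) = 1 − 1.000 = 0.000
p ∨ ¬(¬¬¬(s ⊗ r) ⊕ s) = max(0.739, 0.000) = 0.739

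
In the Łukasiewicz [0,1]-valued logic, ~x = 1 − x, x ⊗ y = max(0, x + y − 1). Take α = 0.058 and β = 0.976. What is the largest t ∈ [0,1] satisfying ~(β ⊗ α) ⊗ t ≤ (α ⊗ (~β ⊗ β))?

β ⊗ α = max(0, 0.976 + 0.058 − 1) = max(0, 0.034) = 0.034
~(β ⊗ α) = 1 − 0.034 = 0.966
So the left factor is ~(β ⊗ α) = 0.966.
~β = 1 − 0.976 = 0.024
~β ⊗ β = max(0, 0.024 + 0.976 − 1) = max(0, 0.000) = 0.000
α ⊗ (~β ⊗ β) = max(0, 0.058 + 0.000 − 1) = max(0, -0.942) = 0.000
So the right-hand bound is α ⊗ (~β ⊗ β) = 0.000.
The residuum of the Łukasiewicz t-norm gives the supremum: min(1, 1 − 0.966 + 0.000).
1 − 0.966 + 0.000 = 0.034, so t = min(1, 0.034) = 0.034.
Check: 0.966 ⊗ 0.034 = max(0, 0.000) = 0.000 ≤ 0.000.

0.034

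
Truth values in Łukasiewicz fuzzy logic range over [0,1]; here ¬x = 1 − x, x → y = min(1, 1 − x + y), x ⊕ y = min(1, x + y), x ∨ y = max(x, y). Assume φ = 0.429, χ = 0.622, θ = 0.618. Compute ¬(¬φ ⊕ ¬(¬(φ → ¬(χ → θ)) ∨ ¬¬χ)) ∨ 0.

¬φ = 1 − 0.429 = 0.571
χ → θ = min(1, 1 − 0.622 + 0.618) = min(1, 0.996) = 0.996
¬(χ → θ) = 1 − 0.996 = 0.004
φ → ¬(χ → θ) = min(1, 1 − 0.429 + 0.004) = min(1, 0.575) = 0.575
¬(φ → ¬(χ → θ)) = 1 − 0.575 = 0.425
¬χ = 1 − 0.622 = 0.378
¬¬χ = 1 − 0.378 = 0.622
¬(φ → ¬(χ → θ)) ∨ ¬¬χ = max(0.425, 0.622) = 0.622
¬(¬(φ → ¬(χ → θ)) ∨ ¬¬χ) = 1 − 0.622 = 0.378
¬φ ⊕ ¬(¬(φ → ¬(χ → θ)) ∨ ¬¬χ) = min(1, 0.571 + 0.378) = min(1, 0.949) = 0.949
¬(¬φ ⊕ ¬(¬(φ → ¬(χ → θ)) ∨ ¬¬χ)) = 1 − 0.949 = 0.051
¬(¬φ ⊕ ¬(¬(φ → ¬(χ → θ)) ∨ ¬¬χ)) ∨ 0 = max(0.051, 0.000) = 0.051

0.051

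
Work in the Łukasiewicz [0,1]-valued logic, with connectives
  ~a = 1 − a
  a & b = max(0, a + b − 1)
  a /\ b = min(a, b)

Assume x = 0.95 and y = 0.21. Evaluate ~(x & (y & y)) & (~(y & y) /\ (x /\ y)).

y & y = max(0, 0.21 + 0.21 − 1) = max(0, -0.58) = 0.00
x & (y & y) = max(0, 0.95 + 0.00 − 1) = max(0, -0.05) = 0.00
~(x & (y & y)) = 1 − 0.00 = 1.00
~(y & y) = 1 − 0.00 = 1.00
x /\ y = min(0.95, 0.21) = 0.21
~(y & y) /\ (x /\ y) = min(1.00, 0.21) = 0.21
~(x & (y & y)) & (~(y & y) /\ (x /\ y)) = max(0, 1.00 + 0.21 − 1) = max(0, 0.21) = 0.21

0.21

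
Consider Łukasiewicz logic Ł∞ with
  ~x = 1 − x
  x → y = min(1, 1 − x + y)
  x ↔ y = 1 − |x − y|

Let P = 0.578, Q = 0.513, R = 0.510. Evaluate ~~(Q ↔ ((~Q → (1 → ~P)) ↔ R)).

~Q = 1 − 0.513 = 0.487
~P = 1 − 0.578 = 0.422
1 → ~P = min(1, 1 − 1.000 + 0.422) = min(1, 0.422) = 0.422
~Q → (1 → ~P) = min(1, 1 − 0.487 + 0.422) = min(1, 0.935) = 0.935
(~Q → (1 → ~P)) ↔ R = 1 − |0.935 − 0.510| = 1 − 0.425 = 0.575
Q ↔ ((~Q → (1 → ~P)) ↔ R) = 1 − |0.513 − 0.575| = 1 − 0.062 = 0.938
~(Q ↔ ((~Q → (1 → ~P)) ↔ R)) = 1 − 0.938 = 0.062
~~(Q ↔ ((~Q → (1 → ~P)) ↔ R)) = 1 − 0.062 = 0.938

0.938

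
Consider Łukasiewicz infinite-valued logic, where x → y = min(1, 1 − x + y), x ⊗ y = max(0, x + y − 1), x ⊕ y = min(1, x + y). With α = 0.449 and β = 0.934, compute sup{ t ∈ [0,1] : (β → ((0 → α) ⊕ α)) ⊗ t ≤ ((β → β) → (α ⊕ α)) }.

0.898

0 → α = min(1, 1 − 0.000 + 0.449) = min(1, 1.449) = 1.000
(0 → α) ⊕ α = min(1, 1.000 + 0.449) = min(1, 1.449) = 1.000
β → ((0 → α) ⊕ α) = min(1, 1 − 0.934 + 1.000) = min(1, 1.066) = 1.000
So the left factor is β → ((0 → α) ⊕ α) = 1.000.
β → β = min(1, 1 − 0.934 + 0.934) = min(1, 1.000) = 1.000
α ⊕ α = min(1, 0.449 + 0.449) = min(1, 0.898) = 0.898
(β → β) → (α ⊕ α) = min(1, 1 − 1.000 + 0.898) = min(1, 0.898) = 0.898
So the right-hand bound is (β → β) → (α ⊕ α) = 0.898.
The residuum of the Łukasiewicz t-norm gives the supremum: min(1, 1 − 1.000 + 0.898).
1 − 1.000 + 0.898 = 0.898, so t = min(1, 0.898) = 0.898.
Check: 1.000 ⊗ 0.898 = max(0, 0.898) = 0.898 ≤ 0.898.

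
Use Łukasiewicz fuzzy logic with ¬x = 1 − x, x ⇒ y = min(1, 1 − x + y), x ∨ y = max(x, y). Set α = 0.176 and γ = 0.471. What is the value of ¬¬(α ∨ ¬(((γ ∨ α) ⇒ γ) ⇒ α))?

0.824

γ ∨ α = max(0.471, 0.176) = 0.471
(γ ∨ α) ⇒ γ = min(1, 1 − 0.471 + 0.471) = min(1, 1.000) = 1.000
((γ ∨ α) ⇒ γ) ⇒ α = min(1, 1 − 1.000 + 0.176) = min(1, 0.176) = 0.176
¬(((γ ∨ α) ⇒ γ) ⇒ α) = 1 − 0.176 = 0.824
α ∨ ¬(((γ ∨ α) ⇒ γ) ⇒ α) = max(0.176, 0.824) = 0.824
¬(α ∨ ¬(((γ ∨ α) ⇒ γ) ⇒ α)) = 1 − 0.824 = 0.176
¬¬(α ∨ ¬(((γ ∨ α) ⇒ γ) ⇒ α)) = 1 − 0.176 = 0.824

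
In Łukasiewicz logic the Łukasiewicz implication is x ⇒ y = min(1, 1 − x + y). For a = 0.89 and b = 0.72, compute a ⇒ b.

a ⇒ b = min(1, 1 − 0.89 + 0.72) = min(1, 0.83) = 0.83
For comparison, the Gödel implication (1 if x ≤ y else y) would give 0.72.

0.83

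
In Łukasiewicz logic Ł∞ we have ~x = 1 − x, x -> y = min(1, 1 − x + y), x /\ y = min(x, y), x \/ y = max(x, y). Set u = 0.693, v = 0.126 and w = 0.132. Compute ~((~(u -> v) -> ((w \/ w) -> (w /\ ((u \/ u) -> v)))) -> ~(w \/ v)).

u -> v = min(1, 1 − 0.693 + 0.126) = min(1, 0.433) = 0.433
~(u -> v) = 1 − 0.433 = 0.567
w \/ w = max(0.132, 0.132) = 0.132
u \/ u = max(0.693, 0.693) = 0.693
(u \/ u) -> v = min(1, 1 − 0.693 + 0.126) = min(1, 0.433) = 0.433
w /\ ((u \/ u) -> v) = min(0.132, 0.433) = 0.132
(w \/ w) -> (w /\ ((u \/ u) -> v)) = min(1, 1 − 0.132 + 0.132) = min(1, 1.000) = 1.000
~(u -> v) -> ((w \/ w) -> (w /\ ((u \/ u) -> v))) = min(1, 1 − 0.567 + 1.000) = min(1, 1.433) = 1.000
w \/ v = max(0.132, 0.126) = 0.132
~(w \/ v) = 1 − 0.132 = 0.868
(~(u -> v) -> ((w \/ w) -> (w /\ ((u \/ u) -> v)))) -> ~(w \/ v) = min(1, 1 − 1.000 + 0.868) = min(1, 0.868) = 0.868
~((~(u -> v) -> ((w \/ w) -> (w /\ ((u \/ u) -> v)))) -> ~(w \/ v)) = 1 − 0.868 = 0.132

0.132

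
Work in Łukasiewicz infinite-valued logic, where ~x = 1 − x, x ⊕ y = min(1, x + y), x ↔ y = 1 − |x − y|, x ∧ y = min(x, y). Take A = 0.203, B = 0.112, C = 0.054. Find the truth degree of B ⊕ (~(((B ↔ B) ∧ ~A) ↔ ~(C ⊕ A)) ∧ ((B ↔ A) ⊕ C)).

0.166

B ↔ B = 1 − |0.112 − 0.112| = 1 − 0.000 = 1.000
~A = 1 − 0.203 = 0.797
(B ↔ B) ∧ ~A = min(1.000, 0.797) = 0.797
C ⊕ A = min(1, 0.054 + 0.203) = min(1, 0.257) = 0.257
~(C ⊕ A) = 1 − 0.257 = 0.743
((B ↔ B) ∧ ~A) ↔ ~(C ⊕ A) = 1 − |0.797 − 0.743| = 1 − 0.054 = 0.946
~(((B ↔ B) ∧ ~A) ↔ ~(C ⊕ A)) = 1 − 0.946 = 0.054
B ↔ A = 1 − |0.112 − 0.203| = 1 − 0.091 = 0.909
(B ↔ A) ⊕ C = min(1, 0.909 + 0.054) = min(1, 0.963) = 0.963
~(((B ↔ B) ∧ ~A) ↔ ~(C ⊕ A)) ∧ ((B ↔ A) ⊕ C) = min(0.054, 0.963) = 0.054
B ⊕ (~(((B ↔ B) ∧ ~A) ↔ ~(C ⊕ A)) ∧ ((B ↔ A) ⊕ C)) = min(1, 0.112 + 0.054) = min(1, 0.166) = 0.166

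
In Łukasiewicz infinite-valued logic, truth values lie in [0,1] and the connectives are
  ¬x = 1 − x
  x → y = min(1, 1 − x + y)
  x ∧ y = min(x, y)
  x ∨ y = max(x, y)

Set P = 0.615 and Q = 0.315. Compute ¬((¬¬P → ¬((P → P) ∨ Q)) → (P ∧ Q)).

0.070

¬P = 1 − 0.615 = 0.385
¬¬P = 1 − 0.385 = 0.615
P → P = min(1, 1 − 0.615 + 0.615) = min(1, 1.000) = 1.000
(P → P) ∨ Q = max(1.000, 0.315) = 1.000
¬((P → P) ∨ Q) = 1 − 1.000 = 0.000
¬¬P → ¬((P → P) ∨ Q) = min(1, 1 − 0.615 + 0.000) = min(1, 0.385) = 0.385
P ∧ Q = min(0.615, 0.315) = 0.315
(¬¬P → ¬((P → P) ∨ Q)) → (P ∧ Q) = min(1, 1 − 0.385 + 0.315) = min(1, 0.930) = 0.930
¬((¬¬P → ¬((P → P) ∨ Q)) → (P ∧ Q)) = 1 − 0.930 = 0.070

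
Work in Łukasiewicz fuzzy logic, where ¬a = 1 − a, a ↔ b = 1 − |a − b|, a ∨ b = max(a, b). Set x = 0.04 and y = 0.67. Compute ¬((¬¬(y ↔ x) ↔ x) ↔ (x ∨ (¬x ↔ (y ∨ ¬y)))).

y ↔ x = 1 − |0.67 − 0.04| = 1 − 0.63 = 0.37
¬(y ↔ x) = 1 − 0.37 = 0.63
¬¬(y ↔ x) = 1 − 0.63 = 0.37
¬¬(y ↔ x) ↔ x = 1 − |0.37 − 0.04| = 1 − 0.33 = 0.67
¬x = 1 − 0.04 = 0.96
¬y = 1 − 0.67 = 0.33
y ∨ ¬y = max(0.67, 0.33) = 0.67
¬x ↔ (y ∨ ¬y) = 1 − |0.96 − 0.67| = 1 − 0.29 = 0.71
x ∨ (¬x ↔ (y ∨ ¬y)) = max(0.04, 0.71) = 0.71
(¬¬(y ↔ x) ↔ x) ↔ (x ∨ (¬x ↔ (y ∨ ¬y))) = 1 − |0.67 − 0.71| = 1 − 0.04 = 0.96
¬((¬¬(y ↔ x) ↔ x) ↔ (x ∨ (¬x ↔ (y ∨ ¬y)))) = 1 − 0.96 = 0.04

0.04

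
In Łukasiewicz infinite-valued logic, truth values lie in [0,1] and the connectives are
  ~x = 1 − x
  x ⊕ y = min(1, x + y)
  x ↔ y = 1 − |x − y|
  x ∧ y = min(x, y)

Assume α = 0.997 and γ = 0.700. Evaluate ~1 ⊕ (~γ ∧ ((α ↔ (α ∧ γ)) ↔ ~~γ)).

0.300

~1 = 1 − 1.000 = 0.000
~γ = 1 − 0.700 = 0.300
α ∧ γ = min(0.997, 0.700) = 0.700
α ↔ (α ∧ γ) = 1 − |0.997 − 0.700| = 1 − 0.297 = 0.703
~~γ = 1 − 0.300 = 0.700
(α ↔ (α ∧ γ)) ↔ ~~γ = 1 − |0.703 − 0.700| = 1 − 0.003 = 0.997
~γ ∧ ((α ↔ (α ∧ γ)) ↔ ~~γ) = min(0.300, 0.997) = 0.300
~1 ⊕ (~γ ∧ ((α ↔ (α ∧ γ)) ↔ ~~γ)) = min(1, 0.000 + 0.300) = min(1, 0.300) = 0.300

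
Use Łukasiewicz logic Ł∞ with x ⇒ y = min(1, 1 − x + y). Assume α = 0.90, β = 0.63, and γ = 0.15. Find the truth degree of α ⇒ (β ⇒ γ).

β ⇒ γ = min(1, 1 − 0.63 + 0.15) = min(1, 0.52) = 0.52
α ⇒ (β ⇒ γ) = min(1, 1 − 0.90 + 0.52) = min(1, 0.62) = 0.62

0.62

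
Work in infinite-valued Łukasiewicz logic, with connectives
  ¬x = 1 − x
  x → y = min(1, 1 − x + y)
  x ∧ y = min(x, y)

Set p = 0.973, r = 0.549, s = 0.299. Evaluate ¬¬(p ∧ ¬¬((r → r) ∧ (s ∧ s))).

r → r = min(1, 1 − 0.549 + 0.549) = min(1, 1.000) = 1.000
s ∧ s = min(0.299, 0.299) = 0.299
(r → r) ∧ (s ∧ s) = min(1.000, 0.299) = 0.299
¬((r → r) ∧ (s ∧ s)) = 1 − 0.299 = 0.701
¬¬((r → r) ∧ (s ∧ s)) = 1 − 0.701 = 0.299
p ∧ ¬¬((r → r) ∧ (s ∧ s)) = min(0.973, 0.299) = 0.299
¬(p ∧ ¬¬((r → r) ∧ (s ∧ s))) = 1 − 0.299 = 0.701
¬¬(p ∧ ¬¬((r → r) ∧ (s ∧ s))) = 1 − 0.701 = 0.299

0.299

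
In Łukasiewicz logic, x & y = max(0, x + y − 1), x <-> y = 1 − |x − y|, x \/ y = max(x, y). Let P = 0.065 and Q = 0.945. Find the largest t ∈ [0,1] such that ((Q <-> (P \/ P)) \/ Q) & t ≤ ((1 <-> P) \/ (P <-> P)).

1.000

P \/ P = max(0.065, 0.065) = 0.065
Q <-> (P \/ P) = 1 − |0.945 − 0.065| = 1 − 0.880 = 0.120
(Q <-> (P \/ P)) \/ Q = max(0.120, 0.945) = 0.945
So the left factor is (Q <-> (P \/ P)) \/ Q = 0.945.
1 <-> P = 1 − |1.000 − 0.065| = 1 − 0.935 = 0.065
P <-> P = 1 − |0.065 − 0.065| = 1 − 0.000 = 1.000
(1 <-> P) \/ (P <-> P) = max(0.065, 1.000) = 1.000
So the right-hand bound is (1 <-> P) \/ (P <-> P) = 1.000.
The residuum of the Łukasiewicz t-norm gives the supremum: min(1, 1 − 0.945 + 1.000).
1 − 0.945 + 1.000 = 1.055, so t = min(1, 1.055) = 1.000.
Check: 0.945 & 1.000 = max(0, 0.945) = 0.945 ≤ 1.000.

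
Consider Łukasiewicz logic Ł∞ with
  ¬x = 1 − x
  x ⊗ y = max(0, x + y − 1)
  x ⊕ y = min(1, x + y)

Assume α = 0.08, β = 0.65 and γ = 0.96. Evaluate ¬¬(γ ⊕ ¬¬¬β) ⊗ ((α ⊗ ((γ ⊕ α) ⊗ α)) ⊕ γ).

0.96

¬β = 1 − 0.65 = 0.35
¬¬β = 1 − 0.35 = 0.65
¬¬¬β = 1 − 0.65 = 0.35
γ ⊕ ¬¬¬β = min(1, 0.96 + 0.35) = min(1, 1.31) = 1.00
¬(γ ⊕ ¬¬¬β) = 1 − 1.00 = 0.00
¬¬(γ ⊕ ¬¬¬β) = 1 − 0.00 = 1.00
γ ⊕ α = min(1, 0.96 + 0.08) = min(1, 1.04) = 1.00
(γ ⊕ α) ⊗ α = max(0, 1.00 + 0.08 − 1) = max(0, 0.08) = 0.08
α ⊗ ((γ ⊕ α) ⊗ α) = max(0, 0.08 + 0.08 − 1) = max(0, -0.84) = 0.00
(α ⊗ ((γ ⊕ α) ⊗ α)) ⊕ γ = min(1, 0.00 + 0.96) = min(1, 0.96) = 0.96
¬¬(γ ⊕ ¬¬¬β) ⊗ ((α ⊗ ((γ ⊕ α) ⊗ α)) ⊕ γ) = max(0, 1.00 + 0.96 − 1) = max(0, 0.96) = 0.96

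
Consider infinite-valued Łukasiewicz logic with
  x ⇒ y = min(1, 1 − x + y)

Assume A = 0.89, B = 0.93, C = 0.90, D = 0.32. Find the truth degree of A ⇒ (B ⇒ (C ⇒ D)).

C ⇒ D = min(1, 1 − 0.90 + 0.32) = min(1, 0.42) = 0.42
B ⇒ (C ⇒ D) = min(1, 1 − 0.93 + 0.42) = min(1, 0.49) = 0.49
A ⇒ (B ⇒ (C ⇒ D)) = min(1, 1 − 0.89 + 0.49) = min(1, 0.60) = 0.60

0.60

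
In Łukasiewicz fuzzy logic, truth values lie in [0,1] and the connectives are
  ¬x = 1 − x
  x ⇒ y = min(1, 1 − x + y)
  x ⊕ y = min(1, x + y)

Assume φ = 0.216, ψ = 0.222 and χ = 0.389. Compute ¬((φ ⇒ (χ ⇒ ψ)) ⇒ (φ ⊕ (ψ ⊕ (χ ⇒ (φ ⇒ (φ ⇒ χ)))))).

χ ⇒ ψ = min(1, 1 − 0.389 + 0.222) = min(1, 0.833) = 0.833
φ ⇒ (χ ⇒ ψ) = min(1, 1 − 0.216 + 0.833) = min(1, 1.617) = 1.000
φ ⇒ χ = min(1, 1 − 0.216 + 0.389) = min(1, 1.173) = 1.000
φ ⇒ (φ ⇒ χ) = min(1, 1 − 0.216 + 1.000) = min(1, 1.784) = 1.000
χ ⇒ (φ ⇒ (φ ⇒ χ)) = min(1, 1 − 0.389 + 1.000) = min(1, 1.611) = 1.000
ψ ⊕ (χ ⇒ (φ ⇒ (φ ⇒ χ))) = min(1, 0.222 + 1.000) = min(1, 1.222) = 1.000
φ ⊕ (ψ ⊕ (χ ⇒ (φ ⇒ (φ ⇒ χ)))) = min(1, 0.216 + 1.000) = min(1, 1.216) = 1.000
(φ ⇒ (χ ⇒ ψ)) ⇒ (φ ⊕ (ψ ⊕ (χ ⇒ (φ ⇒ (φ ⇒ χ))))) = min(1, 1 − 1.000 + 1.000) = min(1, 1.000) = 1.000
¬((φ ⇒ (χ ⇒ ψ)) ⇒ (φ ⊕ (ψ ⊕ (χ ⇒ (φ ⇒ (φ ⇒ χ)))))) = 1 − 1.000 = 0.000

0.000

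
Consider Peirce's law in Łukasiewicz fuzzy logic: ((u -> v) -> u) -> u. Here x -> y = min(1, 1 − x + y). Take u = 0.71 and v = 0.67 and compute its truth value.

u -> v = min(1, 1 − 0.71 + 0.67) = min(1, 0.96) = 0.96
(u -> v) -> u = min(1, 1 − 0.96 + 0.71) = min(1, 0.75) = 0.75
((u -> v) -> u) -> u = min(1, 1 − 0.75 + 0.71) = min(1, 0.96) = 0.96
(The value 0.96 < 1 shows this instance is not satisfied; not a Ł∞-tautology in general.)

0.96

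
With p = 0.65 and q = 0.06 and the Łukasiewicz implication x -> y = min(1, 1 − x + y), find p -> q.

0.41

p -> q = min(1, 1 − 0.65 + 0.06) = min(1, 0.41) = 0.41
For comparison, the Gödel implication (1 if x ≤ y else y) would give 0.06.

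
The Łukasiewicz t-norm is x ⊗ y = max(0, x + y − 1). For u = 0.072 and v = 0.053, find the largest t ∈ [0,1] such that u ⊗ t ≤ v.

The residuum of the Łukasiewicz t-norm gives the supremum: min(1, 1 − 0.072 + 0.053).
1 − 0.072 + 0.053 = 0.981, so t = min(1, 0.981) = 0.981.
Check: 0.072 ⊗ 0.981 = max(0, 0.053) = 0.053 ≤ 0.053.

0.981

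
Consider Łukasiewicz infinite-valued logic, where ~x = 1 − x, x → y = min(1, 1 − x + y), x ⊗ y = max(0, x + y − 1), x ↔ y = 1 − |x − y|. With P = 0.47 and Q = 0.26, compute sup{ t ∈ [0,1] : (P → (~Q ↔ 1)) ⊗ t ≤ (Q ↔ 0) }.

~Q = 1 − 0.26 = 0.74
~Q ↔ 1 = 1 − |0.74 − 1.00| = 1 − 0.26 = 0.74
P → (~Q ↔ 1) = min(1, 1 − 0.47 + 0.74) = min(1, 1.27) = 1.00
So the left factor is P → (~Q ↔ 1) = 1.00.
Q ↔ 0 = 1 − |0.26 − 0.00| = 1 − 0.26 = 0.74
So the right-hand bound is Q ↔ 0 = 0.74.
The residuum of the Łukasiewicz t-norm gives the supremum: min(1, 1 − 1.00 + 0.74).
1 − 1.00 + 0.74 = 0.74, so t = min(1, 0.74) = 0.74.
Check: 1.00 ⊗ 0.74 = max(0, 0.74) = 0.74 ≤ 0.74.

0.74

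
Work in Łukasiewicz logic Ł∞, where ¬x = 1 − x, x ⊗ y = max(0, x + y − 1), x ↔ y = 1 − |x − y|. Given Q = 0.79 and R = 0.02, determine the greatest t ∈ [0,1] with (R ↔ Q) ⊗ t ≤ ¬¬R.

R ↔ Q = 1 − |0.02 − 0.79| = 1 − 0.77 = 0.23
So the left factor is R ↔ Q = 0.23.
¬R = 1 − 0.02 = 0.98
¬¬R = 1 − 0.98 = 0.02
So the right-hand bound is ¬¬R = 0.02.
The residuum of the Łukasiewicz t-norm gives the supremum: min(1, 1 − 0.23 + 0.02).
1 − 0.23 + 0.02 = 0.79, so t = min(1, 0.79) = 0.79.
Check: 0.23 ⊗ 0.79 = max(0, 0.02) = 0.02 ≤ 0.02.

0.79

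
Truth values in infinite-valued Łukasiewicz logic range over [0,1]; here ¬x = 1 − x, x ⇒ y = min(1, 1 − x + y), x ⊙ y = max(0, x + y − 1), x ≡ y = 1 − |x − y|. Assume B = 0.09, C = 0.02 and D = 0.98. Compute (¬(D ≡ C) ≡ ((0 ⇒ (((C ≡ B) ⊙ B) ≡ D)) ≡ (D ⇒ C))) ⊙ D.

D ≡ C = 1 − |0.98 − 0.02| = 1 − 0.96 = 0.04
¬(D ≡ C) = 1 − 0.04 = 0.96
C ≡ B = 1 − |0.02 − 0.09| = 1 − 0.07 = 0.93
(C ≡ B) ⊙ B = max(0, 0.93 + 0.09 − 1) = max(0, 0.02) = 0.02
((C ≡ B) ⊙ B) ≡ D = 1 − |0.02 − 0.98| = 1 − 0.96 = 0.04
0 ⇒ (((C ≡ B) ⊙ B) ≡ D) = min(1, 1 − 0.00 + 0.04) = min(1, 1.04) = 1.00
D ⇒ C = min(1, 1 − 0.98 + 0.02) = min(1, 0.04) = 0.04
(0 ⇒ (((C ≡ B) ⊙ B) ≡ D)) ≡ (D ⇒ C) = 1 − |1.00 − 0.04| = 1 − 0.96 = 0.04
¬(D ≡ C) ≡ ((0 ⇒ (((C ≡ B) ⊙ B) ≡ D)) ≡ (D ⇒ C)) = 1 − |0.96 − 0.04| = 1 − 0.92 = 0.08
(¬(D ≡ C) ≡ ((0 ⇒ (((C ≡ B) ⊙ B) ≡ D)) ≡ (D ⇒ C))) ⊙ D = max(0, 0.08 + 0.98 − 1) = max(0, 0.06) = 0.06

0.06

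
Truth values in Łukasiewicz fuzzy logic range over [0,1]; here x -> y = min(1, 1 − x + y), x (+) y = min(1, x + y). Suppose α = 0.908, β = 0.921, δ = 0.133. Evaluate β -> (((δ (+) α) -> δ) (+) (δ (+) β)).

1.000

δ (+) α = min(1, 0.133 + 0.908) = min(1, 1.041) = 1.000
(δ (+) α) -> δ = min(1, 1 − 1.000 + 0.133) = min(1, 0.133) = 0.133
δ (+) β = min(1, 0.133 + 0.921) = min(1, 1.054) = 1.000
((δ (+) α) -> δ) (+) (δ (+) β) = min(1, 0.133 + 1.000) = min(1, 1.133) = 1.000
β -> (((δ (+) α) -> δ) (+) (δ (+) β)) = min(1, 1 − 0.921 + 1.000) = min(1, 1.079) = 1.000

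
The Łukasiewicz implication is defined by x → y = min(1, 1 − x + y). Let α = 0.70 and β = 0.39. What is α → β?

0.69

α → β = min(1, 1 − 0.70 + 0.39) = min(1, 0.69) = 0.69
For comparison, the Gödel implication (1 if x ≤ y else y) would give 0.39.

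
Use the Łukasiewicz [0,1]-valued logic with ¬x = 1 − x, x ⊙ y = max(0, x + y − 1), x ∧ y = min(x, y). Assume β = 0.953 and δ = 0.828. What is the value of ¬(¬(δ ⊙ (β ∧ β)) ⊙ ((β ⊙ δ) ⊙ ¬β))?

1.000

β ∧ β = min(0.953, 0.953) = 0.953
δ ⊙ (β ∧ β) = max(0, 0.828 + 0.953 − 1) = max(0, 0.781) = 0.781
¬(δ ⊙ (β ∧ β)) = 1 − 0.781 = 0.219
β ⊙ δ = max(0, 0.953 + 0.828 − 1) = max(0, 0.781) = 0.781
¬β = 1 − 0.953 = 0.047
(β ⊙ δ) ⊙ ¬β = max(0, 0.781 + 0.047 − 1) = max(0, -0.172) = 0.000
¬(δ ⊙ (β ∧ β)) ⊙ ((β ⊙ δ) ⊙ ¬β) = max(0, 0.219 + 0.000 − 1) = max(0, -0.781) = 0.000
¬(¬(δ ⊙ (β ∧ β)) ⊙ ((β ⊙ δ) ⊙ ¬β)) = 1 − 0.000 = 1.000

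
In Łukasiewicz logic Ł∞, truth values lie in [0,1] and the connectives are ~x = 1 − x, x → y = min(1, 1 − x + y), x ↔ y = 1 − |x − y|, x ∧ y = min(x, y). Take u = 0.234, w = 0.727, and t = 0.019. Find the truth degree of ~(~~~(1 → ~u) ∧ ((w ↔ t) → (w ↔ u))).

0.766

~u = 1 − 0.234 = 0.766
1 → ~u = min(1, 1 − 1.000 + 0.766) = min(1, 0.766) = 0.766
~(1 → ~u) = 1 − 0.766 = 0.234
~~(1 → ~u) = 1 − 0.234 = 0.766
~~~(1 → ~u) = 1 − 0.766 = 0.234
w ↔ t = 1 − |0.727 − 0.019| = 1 − 0.708 = 0.292
w ↔ u = 1 − |0.727 − 0.234| = 1 − 0.493 = 0.507
(w ↔ t) → (w ↔ u) = min(1, 1 − 0.292 + 0.507) = min(1, 1.215) = 1.000
~~~(1 → ~u) ∧ ((w ↔ t) → (w ↔ u)) = min(0.234, 1.000) = 0.234
~(~~~(1 → ~u) ∧ ((w ↔ t) → (w ↔ u))) = 1 − 0.234 = 0.766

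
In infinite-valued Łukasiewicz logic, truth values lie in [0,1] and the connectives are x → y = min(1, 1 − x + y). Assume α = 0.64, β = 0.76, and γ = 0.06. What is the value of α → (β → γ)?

0.66

β → γ = min(1, 1 − 0.76 + 0.06) = min(1, 0.30) = 0.30
α → (β → γ) = min(1, 1 − 0.64 + 0.30) = min(1, 0.66) = 0.66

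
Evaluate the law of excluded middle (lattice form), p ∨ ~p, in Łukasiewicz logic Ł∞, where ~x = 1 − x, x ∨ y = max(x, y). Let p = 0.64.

0.64

~p = 1 − 0.64 = 0.36
p ∨ ~p = max(0.64, 0.36) = 0.64
(The value 0.64 < 1 shows this instance is not satisfied; not a Ł∞-tautology — its value is max(a, 1−a).)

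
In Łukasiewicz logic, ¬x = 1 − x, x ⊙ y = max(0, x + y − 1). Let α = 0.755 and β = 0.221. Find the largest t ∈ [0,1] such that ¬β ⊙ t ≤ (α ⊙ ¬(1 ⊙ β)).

0.755

¬β = 1 − 0.221 = 0.779
So the left factor is ¬β = 0.779.
1 ⊙ β = max(0, 1.000 + 0.221 − 1) = max(0, 0.221) = 0.221
¬(1 ⊙ β) = 1 − 0.221 = 0.779
α ⊙ ¬(1 ⊙ β) = max(0, 0.755 + 0.779 − 1) = max(0, 0.534) = 0.534
So the right-hand bound is α ⊙ ¬(1 ⊙ β) = 0.534.
The residuum of the Łukasiewicz t-norm gives the supremum: min(1, 1 − 0.779 + 0.534).
1 − 0.779 + 0.534 = 0.755, so t = min(1, 0.755) = 0.755.
Check: 0.779 ⊙ 0.755 = max(0, 0.534) = 0.534 ≤ 0.534.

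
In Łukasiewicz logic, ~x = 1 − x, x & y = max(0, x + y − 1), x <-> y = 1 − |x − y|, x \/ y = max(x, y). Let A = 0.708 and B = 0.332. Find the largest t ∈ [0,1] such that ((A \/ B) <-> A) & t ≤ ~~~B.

A \/ B = max(0.708, 0.332) = 0.708
(A \/ B) <-> A = 1 − |0.708 − 0.708| = 1 − 0.000 = 1.000
So the left factor is (A \/ B) <-> A = 1.000.
~B = 1 − 0.332 = 0.668
~~B = 1 − 0.668 = 0.332
~~~B = 1 − 0.332 = 0.668
So the right-hand bound is ~~~B = 0.668.
The residuum of the Łukasiewicz t-norm gives the supremum: min(1, 1 − 1.000 + 0.668).
1 − 1.000 + 0.668 = 0.668, so t = min(1, 0.668) = 0.668.
Check: 1.000 & 0.668 = max(0, 0.668) = 0.668 ≤ 0.668.

0.668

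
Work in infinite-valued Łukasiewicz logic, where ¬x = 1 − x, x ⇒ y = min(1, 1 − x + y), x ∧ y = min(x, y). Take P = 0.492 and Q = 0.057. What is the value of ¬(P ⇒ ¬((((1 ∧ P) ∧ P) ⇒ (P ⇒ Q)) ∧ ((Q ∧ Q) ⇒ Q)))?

0.492

1 ∧ P = min(1.000, 0.492) = 0.492
(1 ∧ P) ∧ P = min(0.492, 0.492) = 0.492
P ⇒ Q = min(1, 1 − 0.492 + 0.057) = min(1, 0.565) = 0.565
((1 ∧ P) ∧ P) ⇒ (P ⇒ Q) = min(1, 1 − 0.492 + 0.565) = min(1, 1.073) = 1.000
Q ∧ Q = min(0.057, 0.057) = 0.057
(Q ∧ Q) ⇒ Q = min(1, 1 − 0.057 + 0.057) = min(1, 1.000) = 1.000
(((1 ∧ P) ∧ P) ⇒ (P ⇒ Q)) ∧ ((Q ∧ Q) ⇒ Q) = min(1.000, 1.000) = 1.000
¬((((1 ∧ P) ∧ P) ⇒ (P ⇒ Q)) ∧ ((Q ∧ Q) ⇒ Q)) = 1 − 1.000 = 0.000
P ⇒ ¬((((1 ∧ P) ∧ P) ⇒ (P ⇒ Q)) ∧ ((Q ∧ Q) ⇒ Q)) = min(1, 1 − 0.492 + 0.000) = min(1, 0.508) = 0.508
¬(P ⇒ ¬((((1 ∧ P) ∧ P) ⇒ (P ⇒ Q)) ∧ ((Q ∧ Q) ⇒ Q))) = 1 − 0.508 = 0.492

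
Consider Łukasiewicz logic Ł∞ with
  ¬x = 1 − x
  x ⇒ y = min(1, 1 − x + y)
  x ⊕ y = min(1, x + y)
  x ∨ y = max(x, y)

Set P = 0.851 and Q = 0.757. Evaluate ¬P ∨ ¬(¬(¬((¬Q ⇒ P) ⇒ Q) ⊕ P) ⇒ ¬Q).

0.149

¬P = 1 − 0.851 = 0.149
¬Q = 1 − 0.757 = 0.243
¬Q ⇒ P = min(1, 1 − 0.243 + 0.851) = min(1, 1.608) = 1.000
(¬Q ⇒ P) ⇒ Q = min(1, 1 − 1.000 + 0.757) = min(1, 0.757) = 0.757
¬((¬Q ⇒ P) ⇒ Q) = 1 − 0.757 = 0.243
¬((¬Q ⇒ P) ⇒ Q) ⊕ P = min(1, 0.243 + 0.851) = min(1, 1.094) = 1.000
¬(¬((¬Q ⇒ P) ⇒ Q) ⊕ P) = 1 − 1.000 = 0.000
¬(¬((¬Q ⇒ P) ⇒ Q) ⊕ P) ⇒ ¬Q = min(1, 1 − 0.000 + 0.243) = min(1, 1.243) = 1.000
¬(¬(¬((¬Q ⇒ P) ⇒ Q) ⊕ P) ⇒ ¬Q) = 1 − 1.000 = 0.000
¬P ∨ ¬(¬(¬((¬Q ⇒ P) ⇒ Q) ⊕ P) ⇒ ¬Q) = max(0.149, 0.000) = 0.149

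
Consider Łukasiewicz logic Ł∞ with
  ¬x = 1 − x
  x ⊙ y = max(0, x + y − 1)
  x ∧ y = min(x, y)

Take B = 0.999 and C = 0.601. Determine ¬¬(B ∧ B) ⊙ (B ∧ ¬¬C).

0.600

B ∧ B = min(0.999, 0.999) = 0.999
¬(B ∧ B) = 1 − 0.999 = 0.001
¬¬(B ∧ B) = 1 − 0.001 = 0.999
¬C = 1 − 0.601 = 0.399
¬¬C = 1 − 0.399 = 0.601
B ∧ ¬¬C = min(0.999, 0.601) = 0.601
¬¬(B ∧ B) ⊙ (B ∧ ¬¬C) = max(0, 0.999 + 0.601 − 1) = max(0, 0.600) = 0.600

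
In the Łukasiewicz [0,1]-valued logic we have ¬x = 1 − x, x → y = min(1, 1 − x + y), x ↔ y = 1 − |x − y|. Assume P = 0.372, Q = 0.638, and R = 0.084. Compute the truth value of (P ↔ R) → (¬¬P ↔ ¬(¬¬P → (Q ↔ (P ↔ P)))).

0.916

P ↔ R = 1 − |0.372 − 0.084| = 1 − 0.288 = 0.712
¬P = 1 − 0.372 = 0.628
¬¬P = 1 − 0.628 = 0.372
P ↔ P = 1 − |0.372 − 0.372| = 1 − 0.000 = 1.000
Q ↔ (P ↔ P) = 1 − |0.638 − 1.000| = 1 − 0.362 = 0.638
¬¬P → (Q ↔ (P ↔ P)) = min(1, 1 − 0.372 + 0.638) = min(1, 1.266) = 1.000
¬(¬¬P → (Q ↔ (P ↔ P))) = 1 − 1.000 = 0.000
¬¬P ↔ ¬(¬¬P → (Q ↔ (P ↔ P))) = 1 − |0.372 − 0.000| = 1 − 0.372 = 0.628
(P ↔ R) → (¬¬P ↔ ¬(¬¬P → (Q ↔ (P ↔ P)))) = min(1, 1 − 0.712 + 0.628) = min(1, 0.916) = 0.916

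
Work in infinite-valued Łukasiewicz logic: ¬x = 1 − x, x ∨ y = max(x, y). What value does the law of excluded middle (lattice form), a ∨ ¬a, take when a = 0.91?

0.91

¬a = 1 − 0.91 = 0.09
a ∨ ¬a = max(0.91, 0.09) = 0.91
(The value 0.91 < 1 shows this instance is not satisfied; not a Ł∞-tautology — its value is max(a, 1−a).)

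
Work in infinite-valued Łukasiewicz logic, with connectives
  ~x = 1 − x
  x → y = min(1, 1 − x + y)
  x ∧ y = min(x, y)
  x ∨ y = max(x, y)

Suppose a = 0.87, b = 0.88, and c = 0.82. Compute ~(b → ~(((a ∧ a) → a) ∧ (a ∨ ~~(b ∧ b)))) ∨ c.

0.82

a ∧ a = min(0.87, 0.87) = 0.87
(a ∧ a) → a = min(1, 1 − 0.87 + 0.87) = min(1, 1.00) = 1.00
b ∧ b = min(0.88, 0.88) = 0.88
~(b ∧ b) = 1 − 0.88 = 0.12
~~(b ∧ b) = 1 − 0.12 = 0.88
a ∨ ~~(b ∧ b) = max(0.87, 0.88) = 0.88
((a ∧ a) → a) ∧ (a ∨ ~~(b ∧ b)) = min(1.00, 0.88) = 0.88
~(((a ∧ a) → a) ∧ (a ∨ ~~(b ∧ b))) = 1 − 0.88 = 0.12
b → ~(((a ∧ a) → a) ∧ (a ∨ ~~(b ∧ b))) = min(1, 1 − 0.88 + 0.12) = min(1, 0.24) = 0.24
~(b → ~(((a ∧ a) → a) ∧ (a ∨ ~~(b ∧ b)))) = 1 − 0.24 = 0.76
~(b → ~(((a ∧ a) → a) ∧ (a ∨ ~~(b ∧ b)))) ∨ c = max(0.76, 0.82) = 0.82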